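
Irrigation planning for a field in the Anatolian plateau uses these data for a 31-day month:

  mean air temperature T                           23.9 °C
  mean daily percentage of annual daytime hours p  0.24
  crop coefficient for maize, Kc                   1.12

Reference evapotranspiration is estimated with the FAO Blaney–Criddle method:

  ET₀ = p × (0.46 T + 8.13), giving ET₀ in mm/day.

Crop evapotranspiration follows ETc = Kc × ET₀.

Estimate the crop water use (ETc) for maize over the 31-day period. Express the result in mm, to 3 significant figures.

159 mm

ET₀ = 0.24 × (0.46 × 23.9 + 8.13) = 0.24 × 19.124 = 4.5898 mm/d
ETc = Kc × ET₀ = 1.12 × 4.5898 = 5.1406 mm/d
Over 31 days: 5.1406 × 31 = 159.359 mm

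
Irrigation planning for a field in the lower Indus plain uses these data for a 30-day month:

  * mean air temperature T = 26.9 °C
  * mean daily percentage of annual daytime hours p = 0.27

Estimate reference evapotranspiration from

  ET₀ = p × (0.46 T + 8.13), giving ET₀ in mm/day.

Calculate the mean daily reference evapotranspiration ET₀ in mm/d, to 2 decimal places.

5.54 mm/d

ET₀ = 0.27 × (0.46 × 26.9 + 8.13) = 0.27 × 20.504 = 5.5361 mm/d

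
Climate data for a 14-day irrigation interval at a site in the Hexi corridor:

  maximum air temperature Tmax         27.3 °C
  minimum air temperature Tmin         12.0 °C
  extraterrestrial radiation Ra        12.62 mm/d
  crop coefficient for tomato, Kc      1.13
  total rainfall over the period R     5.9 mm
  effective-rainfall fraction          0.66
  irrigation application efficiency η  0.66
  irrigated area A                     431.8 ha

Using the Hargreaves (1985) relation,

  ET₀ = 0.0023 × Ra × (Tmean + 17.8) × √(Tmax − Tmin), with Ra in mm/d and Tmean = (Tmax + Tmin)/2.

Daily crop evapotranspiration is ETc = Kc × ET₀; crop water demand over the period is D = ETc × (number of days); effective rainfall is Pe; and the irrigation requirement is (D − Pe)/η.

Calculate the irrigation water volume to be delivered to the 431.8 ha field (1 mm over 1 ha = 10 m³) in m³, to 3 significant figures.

415000 m³

Tmean = (27.3 + 12.0)/2 = 19.65 °C
ET₀ = 0.0023 × 12.62 × (19.65 + 17.8) × √15.3 = 0.0023 × 12.62 × 37.45 × 3.9115 = 4.2519 mm/d
ETc = Kc × ET₀ = 1.13 × 4.2519 = 4.8046 mm/d
Crop demand D = ETc × 14 d = 4.8046 × 14 = 67.264 mm
Pe = 0.66 × 5.9 = 3.894 mm
D − Pe = 67.264 − 3.894 = 63.370 mm
Gross irrigation = 63.370 / 0.66 = 96.015 mm
Volume = 96.015 mm × 431.8 ha × 10 = 414592.8 m³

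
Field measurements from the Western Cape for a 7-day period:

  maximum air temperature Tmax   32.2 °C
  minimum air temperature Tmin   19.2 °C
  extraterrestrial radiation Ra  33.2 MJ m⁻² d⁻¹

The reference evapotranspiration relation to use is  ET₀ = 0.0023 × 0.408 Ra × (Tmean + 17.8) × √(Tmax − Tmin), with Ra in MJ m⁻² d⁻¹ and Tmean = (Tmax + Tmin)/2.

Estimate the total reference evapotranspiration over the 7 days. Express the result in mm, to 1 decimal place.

Tmean = (32.2 + 19.2)/2 = 25.70 °C
0.408 Ra = 0.408 × 33.2 = 13.5456 mm/d equivalent
ET₀ = 0.0023 × 13.5456 × (25.70 + 17.8) × √13.0 = 0.0023 × 13.5456 × 43.50 × 3.6056 = 4.8864 mm/d
Over 7 days: 4.8864 × 7 = 34.205 mm

34.2 mm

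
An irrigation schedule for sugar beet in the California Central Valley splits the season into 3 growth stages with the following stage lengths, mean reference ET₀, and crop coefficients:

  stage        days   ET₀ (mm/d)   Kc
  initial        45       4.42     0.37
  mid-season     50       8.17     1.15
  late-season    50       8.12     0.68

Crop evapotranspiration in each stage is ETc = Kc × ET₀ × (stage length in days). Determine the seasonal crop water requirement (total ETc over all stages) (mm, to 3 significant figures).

initial: 0.37 × 4.42 × 45 = 73.59 mm
mid-season: 1.15 × 8.17 × 50 = 469.78 mm
late-season: 0.68 × 8.12 × 50 = 276.08 mm
Seasonal total = 819.45 mm

819 mm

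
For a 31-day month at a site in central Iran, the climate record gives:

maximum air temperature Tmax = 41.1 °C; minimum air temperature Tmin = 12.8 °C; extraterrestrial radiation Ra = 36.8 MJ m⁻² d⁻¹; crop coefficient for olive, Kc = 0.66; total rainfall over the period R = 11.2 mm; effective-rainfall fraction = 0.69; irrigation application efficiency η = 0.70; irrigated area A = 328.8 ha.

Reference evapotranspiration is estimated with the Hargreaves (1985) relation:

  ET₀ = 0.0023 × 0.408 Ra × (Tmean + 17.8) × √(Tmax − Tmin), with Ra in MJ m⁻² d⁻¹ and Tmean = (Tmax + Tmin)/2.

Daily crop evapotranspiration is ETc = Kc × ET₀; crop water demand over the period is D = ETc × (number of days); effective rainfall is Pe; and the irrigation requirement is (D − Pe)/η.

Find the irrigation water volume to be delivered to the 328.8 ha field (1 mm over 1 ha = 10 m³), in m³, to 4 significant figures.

Tmean = (41.1 + 12.8)/2 = 26.95 °C
0.408 Ra = 0.408 × 36.8 = 15.0144 mm/d equivalent
ET₀ = 0.0023 × 15.0144 × (26.95 + 17.8) × √28.3 = 0.0023 × 15.0144 × 44.75 × 5.3198 = 8.2210 mm/d
ETc = Kc × ET₀ = 0.66 × 8.2210 = 5.4259 mm/d
Crop demand D = ETc × 31 d = 5.4259 × 31 = 168.203 mm
Pe = 0.69 × 11.2 = 7.728 mm
D − Pe = 168.203 − 7.728 = 160.475 mm
Gross irrigation = 160.475 / 0.70 = 229.250 mm
Volume = 229.250 mm × 328.8 ha × 10 = 753774.0 m³

753800 m³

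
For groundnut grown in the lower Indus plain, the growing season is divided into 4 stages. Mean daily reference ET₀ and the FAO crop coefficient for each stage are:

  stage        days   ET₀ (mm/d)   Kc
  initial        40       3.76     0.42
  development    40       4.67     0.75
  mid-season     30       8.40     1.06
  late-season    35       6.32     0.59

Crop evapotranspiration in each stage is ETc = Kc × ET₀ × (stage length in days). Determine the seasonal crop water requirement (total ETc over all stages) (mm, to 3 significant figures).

initial: 0.42 × 3.76 × 40 = 63.17 mm
development: 0.75 × 4.67 × 40 = 140.10 mm
mid-season: 1.06 × 8.40 × 30 = 267.12 mm
late-season: 0.59 × 6.32 × 35 = 130.51 mm
Seasonal total = 600.90 mm

601 mm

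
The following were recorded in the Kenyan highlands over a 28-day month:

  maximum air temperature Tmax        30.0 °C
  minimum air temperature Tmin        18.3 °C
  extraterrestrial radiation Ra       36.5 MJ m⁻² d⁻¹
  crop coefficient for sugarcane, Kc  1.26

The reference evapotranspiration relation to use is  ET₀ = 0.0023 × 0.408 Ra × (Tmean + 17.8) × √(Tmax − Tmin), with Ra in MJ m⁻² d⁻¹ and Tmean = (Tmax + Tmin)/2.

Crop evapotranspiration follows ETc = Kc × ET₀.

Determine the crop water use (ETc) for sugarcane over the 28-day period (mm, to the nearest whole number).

Tmean = (30.0 + 18.3)/2 = 24.15 °C
0.408 Ra = 0.408 × 36.5 = 14.8920 mm/d equivalent
ET₀ = 0.0023 × 14.8920 × (24.15 + 17.8) × √11.7 = 0.0023 × 14.8920 × 41.95 × 3.4205 = 4.9148 mm/d
ETc = Kc × ET₀ = 1.26 × 4.9148 = 6.1926 mm/d
Over 28 days: 6.1926 × 28 = 173.393 mm

173 mm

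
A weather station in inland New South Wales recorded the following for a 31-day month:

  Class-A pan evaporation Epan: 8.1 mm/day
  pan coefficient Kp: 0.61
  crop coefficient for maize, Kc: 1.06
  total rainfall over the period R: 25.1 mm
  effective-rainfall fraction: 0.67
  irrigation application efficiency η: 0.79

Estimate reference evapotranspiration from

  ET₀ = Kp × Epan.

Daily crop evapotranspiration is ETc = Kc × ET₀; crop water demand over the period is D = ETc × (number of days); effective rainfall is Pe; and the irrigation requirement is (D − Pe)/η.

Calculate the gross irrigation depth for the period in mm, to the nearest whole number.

ET₀ = 0.61 × 8.1 = 4.9410 mm/d
ETc = Kc × ET₀ = 1.06 × 4.9410 = 5.2375 mm/d
Crop demand D = ETc × 31 d = 5.2375 × 31 = 162.363 mm
Pe = 0.67 × 25.1 = 16.817 mm
D − Pe = 162.363 − 16.817 = 145.546 mm
Gross irrigation = 145.546 / 0.79 = 184.235 mm

184 mm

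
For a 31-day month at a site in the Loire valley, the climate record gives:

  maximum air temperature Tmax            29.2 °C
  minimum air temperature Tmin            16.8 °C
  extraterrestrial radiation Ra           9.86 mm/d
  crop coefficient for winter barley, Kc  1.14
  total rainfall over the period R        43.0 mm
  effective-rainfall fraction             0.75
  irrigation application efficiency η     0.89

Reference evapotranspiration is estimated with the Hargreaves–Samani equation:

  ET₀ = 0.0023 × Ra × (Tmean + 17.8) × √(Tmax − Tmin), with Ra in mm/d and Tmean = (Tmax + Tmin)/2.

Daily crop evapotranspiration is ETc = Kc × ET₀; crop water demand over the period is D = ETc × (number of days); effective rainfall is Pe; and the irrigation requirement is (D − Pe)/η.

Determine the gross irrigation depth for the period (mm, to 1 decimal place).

93.1 mm

Tmean = (29.2 + 16.8)/2 = 23.00 °C
ET₀ = 0.0023 × 9.86 × (23.00 + 17.8) × √12.4 = 0.0023 × 9.86 × 40.80 × 3.5214 = 3.2582 mm/d
ETc = Kc × ET₀ = 1.14 × 3.2582 = 3.7143 mm/d
Crop demand D = ETc × 31 d = 3.7143 × 31 = 115.143 mm
Pe = 0.75 × 43.0 = 32.250 mm
D − Pe = 115.143 − 32.250 = 82.893 mm
Gross irrigation = 82.893 / 0.89 = 93.138 mm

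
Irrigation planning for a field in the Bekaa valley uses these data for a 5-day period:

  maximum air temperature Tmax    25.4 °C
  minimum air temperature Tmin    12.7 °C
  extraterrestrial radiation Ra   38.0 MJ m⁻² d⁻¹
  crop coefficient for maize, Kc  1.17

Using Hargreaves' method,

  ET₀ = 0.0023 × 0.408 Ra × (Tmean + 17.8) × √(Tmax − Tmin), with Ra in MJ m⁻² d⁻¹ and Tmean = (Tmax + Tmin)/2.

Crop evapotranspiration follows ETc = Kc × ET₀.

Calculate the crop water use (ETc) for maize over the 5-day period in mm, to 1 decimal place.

Tmean = (25.4 + 12.7)/2 = 19.05 °C
0.408 Ra = 0.408 × 38.0 = 15.5040 mm/d equivalent
ET₀ = 0.0023 × 15.5040 × (19.05 + 17.8) × √12.7 = 0.0023 × 15.5040 × 36.85 × 3.5637 = 4.6828 mm/d
ETc = Kc × ET₀ = 1.17 × 4.6828 = 5.4789 mm/d
Over 5 days: 5.4789 × 5 = 27.395 mm

27.4 mm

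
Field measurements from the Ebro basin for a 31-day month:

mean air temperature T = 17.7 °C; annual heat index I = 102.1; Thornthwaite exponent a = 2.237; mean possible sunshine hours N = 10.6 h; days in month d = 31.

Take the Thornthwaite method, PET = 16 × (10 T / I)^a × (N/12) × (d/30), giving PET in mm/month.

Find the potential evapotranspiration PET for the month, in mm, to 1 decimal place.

50.0 mm

10T/I = 10 × 17.7 / 102.1 = 1.7336
(10T/I)^a = 1.7336^2.237 = 3.4240
Uncorrected PET = 16 × 3.4240 = 54.784 mm
Correction = (N/12)(d/30) = (10.6/12)(31/30) = 0.9128
PET = 54.784 × 0.9128 = 50.007 mm/month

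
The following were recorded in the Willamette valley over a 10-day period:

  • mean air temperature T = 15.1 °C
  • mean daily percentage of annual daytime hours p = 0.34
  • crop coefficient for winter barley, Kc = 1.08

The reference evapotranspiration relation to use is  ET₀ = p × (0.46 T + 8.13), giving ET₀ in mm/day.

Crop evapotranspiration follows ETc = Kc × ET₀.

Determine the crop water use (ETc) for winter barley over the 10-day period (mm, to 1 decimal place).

ET₀ = 0.34 × (0.46 × 15.1 + 8.13) = 0.34 × 15.076 = 5.1258 mm/d
ETc = Kc × ET₀ = 1.08 × 5.1258 = 5.5359 mm/d
Over 10 days: 5.5359 × 10 = 55.359 mm

55.4 mm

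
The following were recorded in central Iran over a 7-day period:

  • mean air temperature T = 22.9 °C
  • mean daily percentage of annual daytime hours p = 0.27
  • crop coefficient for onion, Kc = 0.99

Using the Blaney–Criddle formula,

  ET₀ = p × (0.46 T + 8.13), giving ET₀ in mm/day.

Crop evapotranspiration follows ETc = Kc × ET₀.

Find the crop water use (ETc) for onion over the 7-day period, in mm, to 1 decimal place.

ET₀ = 0.27 × (0.46 × 22.9 + 8.13) = 0.27 × 18.664 = 5.0393 mm/d
ETc = Kc × ET₀ = 0.99 × 5.0393 = 4.9889 mm/d
Over 7 days: 4.9889 × 7 = 34.922 mm

34.9 mm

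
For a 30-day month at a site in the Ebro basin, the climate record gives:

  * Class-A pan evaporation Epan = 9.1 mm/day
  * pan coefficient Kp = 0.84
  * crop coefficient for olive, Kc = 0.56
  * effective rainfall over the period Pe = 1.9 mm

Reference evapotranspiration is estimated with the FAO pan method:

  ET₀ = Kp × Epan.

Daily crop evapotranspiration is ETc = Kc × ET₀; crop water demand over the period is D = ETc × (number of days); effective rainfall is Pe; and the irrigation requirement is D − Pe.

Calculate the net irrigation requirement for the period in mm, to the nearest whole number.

ET₀ = 0.84 × 9.1 = 7.6440 mm/d
ETc = Kc × ET₀ = 0.56 × 7.6440 = 4.2806 mm/d
Crop demand D = ETc × 30 d = 4.2806 × 30 = 128.418 mm
D − Pe = 128.418 − 1.9 = 126.518 mm

127 mm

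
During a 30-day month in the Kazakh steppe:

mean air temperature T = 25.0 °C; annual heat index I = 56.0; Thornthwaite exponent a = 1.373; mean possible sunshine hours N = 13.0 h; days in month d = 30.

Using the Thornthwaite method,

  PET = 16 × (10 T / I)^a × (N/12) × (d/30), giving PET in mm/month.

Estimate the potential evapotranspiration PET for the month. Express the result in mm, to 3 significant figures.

135 mm

10T/I = 10 × 25.0 / 56.0 = 4.4643
(10T/I)^a = 4.4643^1.373 = 7.8003
Uncorrected PET = 16 × 7.8003 = 124.805 mm
Correction = (N/12)(d/30) = (13.0/12)(30/30) = 1.0833
PET = 124.805 × 1.0833 = 135.201 mm/month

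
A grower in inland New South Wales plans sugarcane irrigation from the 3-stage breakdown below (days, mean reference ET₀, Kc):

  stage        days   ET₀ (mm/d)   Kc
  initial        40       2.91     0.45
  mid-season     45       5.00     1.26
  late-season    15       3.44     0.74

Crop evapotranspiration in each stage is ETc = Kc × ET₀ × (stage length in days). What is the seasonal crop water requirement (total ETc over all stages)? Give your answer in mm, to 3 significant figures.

initial: 0.45 × 2.91 × 40 = 52.38 mm
mid-season: 1.26 × 5.00 × 45 = 283.50 mm
late-season: 0.74 × 3.44 × 15 = 38.18 mm
Seasonal total = 374.06 mm

374 mm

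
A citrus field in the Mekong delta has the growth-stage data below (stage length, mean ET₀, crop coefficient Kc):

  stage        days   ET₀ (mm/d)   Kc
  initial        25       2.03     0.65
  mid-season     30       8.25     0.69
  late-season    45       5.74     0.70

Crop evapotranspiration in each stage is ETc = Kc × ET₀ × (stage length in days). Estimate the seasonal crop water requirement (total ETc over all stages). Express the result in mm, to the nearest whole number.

initial: 0.65 × 2.03 × 25 = 32.99 mm
mid-season: 0.69 × 8.25 × 30 = 170.78 mm
late-season: 0.70 × 5.74 × 45 = 180.81 mm
Seasonal total = 384.58 mm

385 mm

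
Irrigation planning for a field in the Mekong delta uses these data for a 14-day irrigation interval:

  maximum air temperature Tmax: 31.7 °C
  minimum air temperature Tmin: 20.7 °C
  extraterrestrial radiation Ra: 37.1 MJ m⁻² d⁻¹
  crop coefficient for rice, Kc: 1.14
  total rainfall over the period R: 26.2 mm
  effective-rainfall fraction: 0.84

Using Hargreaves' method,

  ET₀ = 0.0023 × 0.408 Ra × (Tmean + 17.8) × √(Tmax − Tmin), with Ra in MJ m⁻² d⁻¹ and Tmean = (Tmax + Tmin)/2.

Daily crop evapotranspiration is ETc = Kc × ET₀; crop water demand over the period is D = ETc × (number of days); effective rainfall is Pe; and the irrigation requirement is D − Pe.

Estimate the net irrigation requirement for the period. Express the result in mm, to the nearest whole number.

59 mm

Tmean = (31.7 + 20.7)/2 = 26.20 °C
0.408 Ra = 0.408 × 37.1 = 15.1368 mm/d equivalent
ET₀ = 0.0023 × 15.1368 × (26.20 + 17.8) × √11.0 = 0.0023 × 15.1368 × 44.00 × 3.3166 = 5.0805 mm/d
ETc = Kc × ET₀ = 1.14 × 5.0805 = 5.7918 mm/d
Crop demand D = ETc × 14 d = 5.7918 × 14 = 81.085 mm
Pe = 0.84 × 26.2 = 22.008 mm
D − Pe = 81.085 − 22.008 = 59.077 mm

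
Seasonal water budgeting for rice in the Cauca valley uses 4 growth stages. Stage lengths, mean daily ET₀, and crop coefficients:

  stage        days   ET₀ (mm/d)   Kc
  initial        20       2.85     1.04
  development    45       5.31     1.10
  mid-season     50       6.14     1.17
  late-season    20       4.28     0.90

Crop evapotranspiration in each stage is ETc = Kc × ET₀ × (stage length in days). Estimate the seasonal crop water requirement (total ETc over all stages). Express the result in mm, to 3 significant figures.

758 mm

initial: 1.04 × 2.85 × 20 = 59.28 mm
development: 1.10 × 5.31 × 45 = 262.85 mm
mid-season: 1.17 × 6.14 × 50 = 359.19 mm
late-season: 0.90 × 4.28 × 20 = 77.04 mm
Seasonal total = 758.36 mm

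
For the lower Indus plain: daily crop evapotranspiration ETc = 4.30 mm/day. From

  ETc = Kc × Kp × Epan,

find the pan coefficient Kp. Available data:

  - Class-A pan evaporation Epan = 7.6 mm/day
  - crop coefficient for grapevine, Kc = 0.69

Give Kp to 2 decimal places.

ETc = Kc × Kp × Epan  ⇒  Kp = ETc / (Kc × Epan)
Kp = 4.30 / (0.69 × 7.6) = 4.30 / 5.244 = 0.8200

0.82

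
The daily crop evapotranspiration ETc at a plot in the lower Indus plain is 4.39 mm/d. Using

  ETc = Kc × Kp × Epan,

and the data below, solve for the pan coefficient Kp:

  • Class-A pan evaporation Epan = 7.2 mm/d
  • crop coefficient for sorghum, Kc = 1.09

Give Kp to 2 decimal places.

ETc = Kc × Kp × Epan  ⇒  Kp = ETc / (Kc × Epan)
Kp = 4.39 / (1.09 × 7.2) = 4.39 / 7.848 = 0.5594

0.56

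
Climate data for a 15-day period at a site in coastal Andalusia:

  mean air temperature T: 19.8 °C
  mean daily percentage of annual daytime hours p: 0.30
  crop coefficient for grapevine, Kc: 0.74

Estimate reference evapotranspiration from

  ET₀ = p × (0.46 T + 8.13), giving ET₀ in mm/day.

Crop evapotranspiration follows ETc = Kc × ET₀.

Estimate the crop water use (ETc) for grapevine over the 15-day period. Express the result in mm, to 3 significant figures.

ET₀ = 0.30 × (0.46 × 19.8 + 8.13) = 0.30 × 17.238 = 5.1714 mm/d
ETc = Kc × ET₀ = 0.74 × 5.1714 = 3.8268 mm/d
Over 15 days: 3.8268 × 15 = 57.402 mm

57.4 mm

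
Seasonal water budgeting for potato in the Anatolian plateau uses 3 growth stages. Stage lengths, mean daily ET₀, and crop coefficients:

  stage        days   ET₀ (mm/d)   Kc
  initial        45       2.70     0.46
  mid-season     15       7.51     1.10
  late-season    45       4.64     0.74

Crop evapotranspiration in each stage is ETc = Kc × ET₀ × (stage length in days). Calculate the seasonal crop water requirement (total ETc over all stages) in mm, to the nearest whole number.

334 mm

initial: 0.46 × 2.70 × 45 = 55.89 mm
mid-season: 1.10 × 7.51 × 15 = 123.92 mm
late-season: 0.74 × 4.64 × 45 = 154.51 mm
Seasonal total = 334.32 mm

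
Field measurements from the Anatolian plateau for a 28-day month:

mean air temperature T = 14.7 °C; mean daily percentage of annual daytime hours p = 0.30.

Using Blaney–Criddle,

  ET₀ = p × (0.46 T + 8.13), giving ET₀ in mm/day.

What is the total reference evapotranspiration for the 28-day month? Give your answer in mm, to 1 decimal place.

ET₀ = 0.30 × (0.46 × 14.7 + 8.13) = 0.30 × 14.892 = 4.4676 mm/d
Monthly total = 4.4676 × 28 = 125.093 mm

125.1 mm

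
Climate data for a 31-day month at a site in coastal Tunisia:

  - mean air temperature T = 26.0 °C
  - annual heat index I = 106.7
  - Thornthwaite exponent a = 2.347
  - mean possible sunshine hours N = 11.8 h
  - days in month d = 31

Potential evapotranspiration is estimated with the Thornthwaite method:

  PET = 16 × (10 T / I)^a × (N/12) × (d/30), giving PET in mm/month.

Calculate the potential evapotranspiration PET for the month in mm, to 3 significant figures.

131 mm

10T/I = 10 × 26.0 / 106.7 = 2.4367
(10T/I)^a = 2.4367^2.347 = 8.0877
Uncorrected PET = 16 × 8.0877 = 129.403 mm
Correction = (N/12)(d/30) = (11.8/12)(31/30) = 1.0161
PET = 129.403 × 1.0161 = 131.486 mm/month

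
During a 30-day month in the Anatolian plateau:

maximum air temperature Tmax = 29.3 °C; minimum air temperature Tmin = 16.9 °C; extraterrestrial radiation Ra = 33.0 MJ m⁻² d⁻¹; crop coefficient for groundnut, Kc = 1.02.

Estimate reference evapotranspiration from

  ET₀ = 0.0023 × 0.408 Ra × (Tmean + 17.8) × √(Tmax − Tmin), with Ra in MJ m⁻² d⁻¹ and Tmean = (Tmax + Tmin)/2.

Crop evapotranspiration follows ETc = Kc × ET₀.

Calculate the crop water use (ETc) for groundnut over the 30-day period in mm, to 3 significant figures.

Tmean = (29.3 + 16.9)/2 = 23.10 °C
0.408 Ra = 0.408 × 33.0 = 13.4640 mm/d equivalent
ET₀ = 0.0023 × 13.4640 × (23.10 + 17.8) × √12.4 = 0.0023 × 13.4640 × 40.90 × 3.5214 = 4.4601 mm/d
ETc = Kc × ET₀ = 1.02 × 4.4601 = 4.5493 mm/d
Over 30 days: 4.5493 × 30 = 136.479 mm

136 mm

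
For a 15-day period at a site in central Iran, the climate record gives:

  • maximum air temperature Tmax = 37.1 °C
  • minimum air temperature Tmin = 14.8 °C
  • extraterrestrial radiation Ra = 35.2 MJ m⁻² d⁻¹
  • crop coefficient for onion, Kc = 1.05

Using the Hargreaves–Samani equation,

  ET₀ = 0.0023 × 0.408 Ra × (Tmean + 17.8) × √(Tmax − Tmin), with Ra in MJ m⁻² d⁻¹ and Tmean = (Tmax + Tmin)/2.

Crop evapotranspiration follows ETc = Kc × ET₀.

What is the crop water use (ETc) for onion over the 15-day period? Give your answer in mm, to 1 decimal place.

107.5 mm

Tmean = (37.1 + 14.8)/2 = 25.95 °C
0.408 Ra = 0.408 × 35.2 = 14.3616 mm/d equivalent
ET₀ = 0.0023 × 14.3616 × (25.95 + 17.8) × √22.3 = 0.0023 × 14.3616 × 43.75 × 4.7223 = 6.8244 mm/d
ETc = Kc × ET₀ = 1.05 × 6.8244 = 7.1656 mm/d
Over 15 days: 7.1656 × 15 = 107.484 mm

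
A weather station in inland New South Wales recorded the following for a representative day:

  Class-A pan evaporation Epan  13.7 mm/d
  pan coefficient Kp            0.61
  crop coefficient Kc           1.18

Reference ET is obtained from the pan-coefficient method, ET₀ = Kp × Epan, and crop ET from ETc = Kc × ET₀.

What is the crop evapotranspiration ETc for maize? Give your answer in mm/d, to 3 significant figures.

9.86 mm/d

ET₀ = 0.61 × 13.7 = 8.3570 mm/d
ETc = Kc × ET₀ = 1.18 × 8.3570 = 9.8613 mm/d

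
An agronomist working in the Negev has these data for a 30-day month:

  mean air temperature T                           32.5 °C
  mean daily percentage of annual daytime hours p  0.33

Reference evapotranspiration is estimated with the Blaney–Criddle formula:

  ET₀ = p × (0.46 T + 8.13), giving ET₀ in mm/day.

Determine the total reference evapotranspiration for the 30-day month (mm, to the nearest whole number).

ET₀ = 0.33 × (0.46 × 32.5 + 8.13) = 0.33 × 23.080 = 7.6164 mm/d
Monthly total = 7.6164 × 30 = 228.492 mm

228 mm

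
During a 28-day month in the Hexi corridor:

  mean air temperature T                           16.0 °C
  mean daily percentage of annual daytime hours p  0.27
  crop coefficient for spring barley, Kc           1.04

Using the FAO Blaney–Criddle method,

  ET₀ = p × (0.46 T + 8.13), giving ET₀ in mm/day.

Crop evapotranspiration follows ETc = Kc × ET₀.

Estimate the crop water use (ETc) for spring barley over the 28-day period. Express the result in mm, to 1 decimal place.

121.8 mm

ET₀ = 0.27 × (0.46 × 16.0 + 8.13) = 0.27 × 15.490 = 4.1823 mm/d
ETc = Kc × ET₀ = 1.04 × 4.1823 = 4.3496 mm/d
Over 28 days: 4.3496 × 28 = 121.789 mm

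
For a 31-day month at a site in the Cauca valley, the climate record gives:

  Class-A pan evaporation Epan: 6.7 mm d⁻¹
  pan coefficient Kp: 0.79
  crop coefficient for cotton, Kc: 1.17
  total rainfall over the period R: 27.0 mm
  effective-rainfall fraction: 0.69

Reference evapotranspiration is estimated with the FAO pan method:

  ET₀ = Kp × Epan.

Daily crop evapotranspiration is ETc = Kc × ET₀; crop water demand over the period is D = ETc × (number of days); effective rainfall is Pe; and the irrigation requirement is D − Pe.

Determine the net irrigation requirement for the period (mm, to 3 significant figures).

ET₀ = 0.79 × 6.7 = 5.2930 mm/d
ETc = Kc × ET₀ = 1.17 × 5.2930 = 6.1928 mm/d
Crop demand D = ETc × 31 d = 6.1928 × 31 = 191.977 mm
Pe = 0.69 × 27.0 = 18.630 mm
D − Pe = 191.977 − 18.630 = 173.347 mm

173 mm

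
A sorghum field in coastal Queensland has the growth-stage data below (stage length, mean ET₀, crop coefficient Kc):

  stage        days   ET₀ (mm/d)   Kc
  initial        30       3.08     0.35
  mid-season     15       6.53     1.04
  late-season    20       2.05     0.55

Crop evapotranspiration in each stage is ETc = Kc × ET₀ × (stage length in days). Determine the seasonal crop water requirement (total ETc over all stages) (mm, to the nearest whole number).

157 mm

initial: 0.35 × 3.08 × 30 = 32.34 mm
mid-season: 1.04 × 6.53 × 15 = 101.87 mm
late-season: 0.55 × 2.05 × 20 = 22.55 mm
Seasonal total = 156.76 mm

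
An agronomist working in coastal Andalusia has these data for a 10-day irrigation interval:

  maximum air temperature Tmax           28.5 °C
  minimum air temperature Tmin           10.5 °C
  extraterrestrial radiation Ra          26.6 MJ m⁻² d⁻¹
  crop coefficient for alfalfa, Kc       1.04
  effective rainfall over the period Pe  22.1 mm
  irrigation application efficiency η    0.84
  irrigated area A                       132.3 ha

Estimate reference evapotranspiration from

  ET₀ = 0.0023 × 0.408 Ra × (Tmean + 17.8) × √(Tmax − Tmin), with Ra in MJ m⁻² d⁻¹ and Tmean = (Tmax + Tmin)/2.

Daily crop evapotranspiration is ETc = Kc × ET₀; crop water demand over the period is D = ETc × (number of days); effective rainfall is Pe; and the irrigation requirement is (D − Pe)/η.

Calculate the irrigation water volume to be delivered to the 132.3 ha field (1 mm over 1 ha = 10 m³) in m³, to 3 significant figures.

29900 m³

Tmean = (28.5 + 10.5)/2 = 19.50 °C
0.408 Ra = 0.408 × 26.6 = 10.8528 mm/d equivalent
ET₀ = 0.0023 × 10.8528 × (19.50 + 17.8) × √18.0 = 0.0023 × 10.8528 × 37.30 × 4.2426 = 3.9501 mm/d
ETc = Kc × ET₀ = 1.04 × 3.9501 = 4.1081 mm/d
Crop demand D = ETc × 10 d = 4.1081 × 10 = 41.081 mm
D − Pe = 41.081 − 22.1 = 18.981 mm
Gross irrigation = 18.981 / 0.84 = 22.596 mm
Volume = 22.596 mm × 132.3 ha × 10 = 29894.5 m³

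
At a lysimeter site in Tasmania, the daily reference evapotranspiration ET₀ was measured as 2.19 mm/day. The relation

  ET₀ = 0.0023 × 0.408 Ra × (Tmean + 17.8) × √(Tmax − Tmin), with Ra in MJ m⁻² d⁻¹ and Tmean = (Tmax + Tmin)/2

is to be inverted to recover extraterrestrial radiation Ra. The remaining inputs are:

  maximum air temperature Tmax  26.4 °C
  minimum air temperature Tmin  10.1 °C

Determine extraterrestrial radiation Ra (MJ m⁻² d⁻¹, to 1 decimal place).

Tmean = (26.4+10.1)/2 = 18.25 °C; ΔT = 16.3
Ra = ET₀ / [0.0023 × 0.408 × (Tmean+17.8) × √ΔT]
   = 2.19 / (0.0023 × 0.408 × 36.05 × 4.0373) = 16.035 MJ m⁻² d⁻¹

16.0 MJ m⁻² d⁻¹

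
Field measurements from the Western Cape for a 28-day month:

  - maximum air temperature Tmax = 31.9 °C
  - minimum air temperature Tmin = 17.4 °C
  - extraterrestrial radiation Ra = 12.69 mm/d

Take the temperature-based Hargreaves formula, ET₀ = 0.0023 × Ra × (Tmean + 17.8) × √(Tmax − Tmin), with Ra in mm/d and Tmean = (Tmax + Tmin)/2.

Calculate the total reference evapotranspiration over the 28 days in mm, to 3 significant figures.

Tmean = (31.9 + 17.4)/2 = 24.65 °C
ET₀ = 0.0023 × 12.69 × (24.65 + 17.8) × √14.5 = 0.0023 × 12.69 × 42.45 × 3.8079 = 4.7179 mm/d
Over 28 days: 4.7179 × 28 = 132.101 mm

132 mm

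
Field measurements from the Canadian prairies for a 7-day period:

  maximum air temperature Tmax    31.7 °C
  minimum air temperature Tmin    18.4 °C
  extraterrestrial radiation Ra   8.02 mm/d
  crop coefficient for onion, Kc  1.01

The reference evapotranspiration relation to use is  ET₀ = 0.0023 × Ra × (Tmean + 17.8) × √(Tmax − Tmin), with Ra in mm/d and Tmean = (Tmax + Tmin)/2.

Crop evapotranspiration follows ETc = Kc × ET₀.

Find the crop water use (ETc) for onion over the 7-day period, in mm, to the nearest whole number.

20 mm

Tmean = (31.7 + 18.4)/2 = 25.05 °C
ET₀ = 0.0023 × 8.02 × (25.05 + 17.8) × √13.3 = 0.0023 × 8.02 × 42.85 × 3.6469 = 2.8826 mm/d
ETc = Kc × ET₀ = 1.01 × 2.8826 = 2.9114 mm/d
Over 7 days: 2.9114 × 7 = 20.380 mm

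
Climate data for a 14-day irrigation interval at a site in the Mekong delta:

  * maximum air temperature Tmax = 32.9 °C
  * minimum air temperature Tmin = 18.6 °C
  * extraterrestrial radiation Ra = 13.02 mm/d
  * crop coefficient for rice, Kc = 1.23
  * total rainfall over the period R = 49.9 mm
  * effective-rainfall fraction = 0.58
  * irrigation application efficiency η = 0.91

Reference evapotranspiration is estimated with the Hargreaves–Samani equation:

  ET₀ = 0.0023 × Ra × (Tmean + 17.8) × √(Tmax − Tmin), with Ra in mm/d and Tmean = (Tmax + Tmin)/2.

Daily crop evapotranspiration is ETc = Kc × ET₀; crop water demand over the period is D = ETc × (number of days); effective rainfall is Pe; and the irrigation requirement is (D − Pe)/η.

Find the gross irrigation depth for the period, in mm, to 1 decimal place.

Tmean = (32.9 + 18.6)/2 = 25.75 °C
ET₀ = 0.0023 × 13.02 × (25.75 + 17.8) × √14.3 = 0.0023 × 13.02 × 43.55 × 3.7815 = 4.9316 mm/d
ETc = Kc × ET₀ = 1.23 × 4.9316 = 6.0659 mm/d
Crop demand D = ETc × 14 d = 6.0659 × 14 = 84.923 mm
Pe = 0.58 × 49.9 = 28.942 mm
D − Pe = 84.923 − 28.942 = 55.981 mm
Gross irrigation = 55.981 / 0.91 = 61.518 mm

61.5 mm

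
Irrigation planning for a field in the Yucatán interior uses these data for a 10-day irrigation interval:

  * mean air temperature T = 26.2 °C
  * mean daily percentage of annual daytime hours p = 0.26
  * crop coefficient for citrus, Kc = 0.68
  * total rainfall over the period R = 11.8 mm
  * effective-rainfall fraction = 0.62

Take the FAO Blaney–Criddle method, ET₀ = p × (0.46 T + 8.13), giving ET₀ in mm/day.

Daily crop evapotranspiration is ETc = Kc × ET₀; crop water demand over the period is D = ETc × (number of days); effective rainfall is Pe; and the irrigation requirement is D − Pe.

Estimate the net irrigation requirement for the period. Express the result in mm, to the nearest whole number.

28 mm

ET₀ = 0.26 × (0.46 × 26.2 + 8.13) = 0.26 × 20.182 = 5.2473 mm/d
ETc = Kc × ET₀ = 0.68 × 5.2473 = 3.5682 mm/d
Crop demand D = ETc × 10 d = 3.5682 × 10 = 35.682 mm
Pe = 0.62 × 11.8 = 7.316 mm
D − Pe = 35.682 − 7.316 = 28.366 mm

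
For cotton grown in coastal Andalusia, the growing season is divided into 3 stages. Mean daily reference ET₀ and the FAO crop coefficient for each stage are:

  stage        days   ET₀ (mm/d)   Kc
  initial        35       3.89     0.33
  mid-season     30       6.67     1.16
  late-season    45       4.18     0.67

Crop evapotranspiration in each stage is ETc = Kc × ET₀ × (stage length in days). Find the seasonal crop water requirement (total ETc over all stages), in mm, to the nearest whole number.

initial: 0.33 × 3.89 × 35 = 44.93 mm
mid-season: 1.16 × 6.67 × 30 = 232.12 mm
late-season: 0.67 × 4.18 × 45 = 126.03 mm
Seasonal total = 403.08 mm

403 mm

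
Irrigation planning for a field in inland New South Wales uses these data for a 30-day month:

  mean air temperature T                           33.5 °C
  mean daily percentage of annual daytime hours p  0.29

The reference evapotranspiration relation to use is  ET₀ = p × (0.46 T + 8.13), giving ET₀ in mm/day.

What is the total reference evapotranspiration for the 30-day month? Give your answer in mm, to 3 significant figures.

ET₀ = 0.29 × (0.46 × 33.5 + 8.13) = 0.29 × 23.540 = 6.8266 mm/d
Monthly total = 6.8266 × 30 = 204.798 mm

205 mm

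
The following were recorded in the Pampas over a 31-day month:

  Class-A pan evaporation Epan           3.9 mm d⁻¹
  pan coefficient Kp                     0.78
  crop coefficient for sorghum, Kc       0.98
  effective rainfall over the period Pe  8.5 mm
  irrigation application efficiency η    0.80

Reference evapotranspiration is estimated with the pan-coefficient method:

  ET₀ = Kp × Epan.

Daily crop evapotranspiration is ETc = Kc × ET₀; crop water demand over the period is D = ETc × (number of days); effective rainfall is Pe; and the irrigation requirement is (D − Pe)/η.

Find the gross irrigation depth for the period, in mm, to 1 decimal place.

ET₀ = 0.78 × 3.9 = 3.0420 mm/d
ETc = Kc × ET₀ = 0.98 × 3.0420 = 2.9812 mm/d
Crop demand D = ETc × 31 d = 2.9812 × 31 = 92.417 mm
D − Pe = 92.417 − 8.5 = 83.917 mm
Gross irrigation = 83.917 / 0.80 = 104.896 mm

104.9 mm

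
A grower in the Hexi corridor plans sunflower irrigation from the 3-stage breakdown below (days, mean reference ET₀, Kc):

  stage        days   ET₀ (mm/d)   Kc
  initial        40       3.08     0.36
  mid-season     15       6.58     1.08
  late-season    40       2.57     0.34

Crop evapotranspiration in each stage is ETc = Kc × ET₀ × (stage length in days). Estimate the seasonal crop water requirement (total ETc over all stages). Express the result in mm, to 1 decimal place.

185.9 mm

initial: 0.36 × 3.08 × 40 = 44.35 mm
mid-season: 1.08 × 6.58 × 15 = 106.60 mm
late-season: 0.34 × 2.57 × 40 = 34.95 mm
Seasonal total = 185.90 mm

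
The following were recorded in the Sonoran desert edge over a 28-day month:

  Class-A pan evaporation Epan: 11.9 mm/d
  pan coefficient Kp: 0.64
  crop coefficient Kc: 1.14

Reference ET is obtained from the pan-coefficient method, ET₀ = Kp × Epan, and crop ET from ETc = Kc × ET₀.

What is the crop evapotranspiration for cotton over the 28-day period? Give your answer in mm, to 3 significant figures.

ET₀ = 0.64 × 11.9 = 7.6160 mm/d
ETc = Kc × ET₀ = 1.14 × 7.6160 = 8.6822 mm/d
Over 28 days: 8.6822 × 28 = 243.102 mm

243 mm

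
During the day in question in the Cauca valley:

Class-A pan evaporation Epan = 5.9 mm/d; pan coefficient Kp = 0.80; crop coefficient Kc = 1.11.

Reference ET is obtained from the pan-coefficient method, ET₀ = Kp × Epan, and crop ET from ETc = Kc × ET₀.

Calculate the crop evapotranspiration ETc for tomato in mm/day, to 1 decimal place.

ET₀ = 0.80 × 5.9 = 4.7200 mm/d
ETc = Kc × ET₀ = 1.11 × 4.7200 = 5.2392 mm/d

5.2 mm/day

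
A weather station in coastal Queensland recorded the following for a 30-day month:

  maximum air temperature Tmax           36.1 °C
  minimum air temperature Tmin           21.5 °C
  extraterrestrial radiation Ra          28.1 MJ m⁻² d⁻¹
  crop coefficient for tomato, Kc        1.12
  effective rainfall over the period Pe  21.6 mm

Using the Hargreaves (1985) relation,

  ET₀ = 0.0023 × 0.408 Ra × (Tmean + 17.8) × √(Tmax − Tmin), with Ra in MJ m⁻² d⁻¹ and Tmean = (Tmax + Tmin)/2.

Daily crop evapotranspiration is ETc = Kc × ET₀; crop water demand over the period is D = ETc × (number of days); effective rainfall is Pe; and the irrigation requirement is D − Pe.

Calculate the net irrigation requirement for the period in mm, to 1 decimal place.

136.2 mm

Tmean = (36.1 + 21.5)/2 = 28.80 °C
0.408 Ra = 0.408 × 28.1 = 11.4648 mm/d equivalent
ET₀ = 0.0023 × 11.4648 × (28.80 + 17.8) × √14.6 = 0.0023 × 11.4648 × 46.60 × 3.8210 = 4.6952 mm/d
ETc = Kc × ET₀ = 1.12 × 4.6952 = 5.2586 mm/d
Crop demand D = ETc × 30 d = 5.2586 × 30 = 157.758 mm
D − Pe = 157.758 − 21.6 = 136.158 mm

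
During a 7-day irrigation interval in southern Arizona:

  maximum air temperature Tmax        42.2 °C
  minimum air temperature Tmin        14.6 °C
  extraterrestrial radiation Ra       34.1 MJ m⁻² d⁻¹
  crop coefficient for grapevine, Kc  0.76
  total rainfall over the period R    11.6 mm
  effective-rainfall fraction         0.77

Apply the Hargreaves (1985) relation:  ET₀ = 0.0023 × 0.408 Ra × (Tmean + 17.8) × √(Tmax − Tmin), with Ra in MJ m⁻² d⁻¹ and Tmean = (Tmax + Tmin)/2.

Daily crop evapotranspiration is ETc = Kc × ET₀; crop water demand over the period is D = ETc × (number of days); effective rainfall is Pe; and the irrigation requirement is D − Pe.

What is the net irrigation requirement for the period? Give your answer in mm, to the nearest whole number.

32 mm

Tmean = (42.2 + 14.6)/2 = 28.40 °C
0.408 Ra = 0.408 × 34.1 = 13.9128 mm/d equivalent
ET₀ = 0.0023 × 13.9128 × (28.40 + 17.8) × √27.6 = 0.0023 × 13.9128 × 46.20 × 5.2536 = 7.7668 mm/d
ETc = Kc × ET₀ = 0.76 × 7.7668 = 5.9028 mm/d
Crop demand D = ETc × 7 d = 5.9028 × 7 = 41.320 mm
Pe = 0.77 × 11.6 = 8.932 mm
D − Pe = 41.320 − 8.932 = 32.388 mm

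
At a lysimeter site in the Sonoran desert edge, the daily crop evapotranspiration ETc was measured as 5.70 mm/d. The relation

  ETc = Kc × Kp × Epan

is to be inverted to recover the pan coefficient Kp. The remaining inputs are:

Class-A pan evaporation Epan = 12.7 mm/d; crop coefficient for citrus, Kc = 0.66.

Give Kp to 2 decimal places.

ETc = Kc × Kp × Epan  ⇒  Kp = ETc / (Kc × Epan)
Kp = 5.70 / (0.66 × 12.7) = 5.70 / 8.382 = 0.6800

0.68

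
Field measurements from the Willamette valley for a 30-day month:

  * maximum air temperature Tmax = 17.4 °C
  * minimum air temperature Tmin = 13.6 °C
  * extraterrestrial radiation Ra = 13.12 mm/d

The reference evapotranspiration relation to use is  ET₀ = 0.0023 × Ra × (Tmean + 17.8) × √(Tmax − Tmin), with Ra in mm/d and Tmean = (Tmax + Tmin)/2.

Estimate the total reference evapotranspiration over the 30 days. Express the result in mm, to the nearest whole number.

59 mm

Tmean = (17.4 + 13.6)/2 = 15.50 °C
ET₀ = 0.0023 × 13.12 × (15.50 + 17.8) × √3.8 = 0.0023 × 13.12 × 33.30 × 1.9494 = 1.9589 mm/d
Over 30 days: 1.9589 × 30 = 58.767 mm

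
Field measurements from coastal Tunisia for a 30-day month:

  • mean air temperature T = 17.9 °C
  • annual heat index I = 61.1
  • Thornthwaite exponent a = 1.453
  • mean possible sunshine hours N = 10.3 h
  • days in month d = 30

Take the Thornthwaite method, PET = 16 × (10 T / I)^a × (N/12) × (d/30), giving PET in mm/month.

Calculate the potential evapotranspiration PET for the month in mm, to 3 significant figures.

10T/I = 10 × 17.9 / 61.1 = 2.9296
(10T/I)^a = 2.9296^1.453 = 4.7673
Uncorrected PET = 16 × 4.7673 = 76.277 mm
Correction = (N/12)(d/30) = (10.3/12)(30/30) = 0.8583
PET = 76.277 × 0.8583 = 65.469 mm/month

65.5 mm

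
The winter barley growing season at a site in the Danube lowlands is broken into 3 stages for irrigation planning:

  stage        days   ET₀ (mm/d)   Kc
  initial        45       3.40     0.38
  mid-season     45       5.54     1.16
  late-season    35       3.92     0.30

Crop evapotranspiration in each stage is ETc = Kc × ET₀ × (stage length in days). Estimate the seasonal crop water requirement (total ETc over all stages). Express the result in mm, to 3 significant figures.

388 mm

initial: 0.38 × 3.40 × 45 = 58.14 mm
mid-season: 1.16 × 5.54 × 45 = 289.19 mm
late-season: 0.30 × 3.92 × 35 = 41.16 mm
Seasonal total = 388.49 mm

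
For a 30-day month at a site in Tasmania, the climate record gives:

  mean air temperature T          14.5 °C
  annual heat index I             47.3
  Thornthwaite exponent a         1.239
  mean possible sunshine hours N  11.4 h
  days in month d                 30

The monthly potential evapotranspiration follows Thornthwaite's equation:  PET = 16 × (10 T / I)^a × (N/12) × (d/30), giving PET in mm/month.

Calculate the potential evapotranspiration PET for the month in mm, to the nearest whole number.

61 mm

10T/I = 10 × 14.5 / 47.3 = 3.0655
(10T/I)^a = 3.0655^1.239 = 4.0066
Uncorrected PET = 16 × 4.0066 = 64.106 mm
Correction = (N/12)(d/30) = (11.4/12)(30/30) = 0.9500
PET = 64.106 × 0.9500 = 60.901 mm/month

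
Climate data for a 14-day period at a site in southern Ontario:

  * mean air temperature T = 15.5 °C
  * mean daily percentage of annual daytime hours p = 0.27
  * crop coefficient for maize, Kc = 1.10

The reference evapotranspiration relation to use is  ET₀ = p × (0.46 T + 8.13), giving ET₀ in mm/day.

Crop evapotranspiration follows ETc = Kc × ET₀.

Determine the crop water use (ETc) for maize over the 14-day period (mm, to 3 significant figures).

63.5 mm

ET₀ = 0.27 × (0.46 × 15.5 + 8.13) = 0.27 × 15.260 = 4.1202 mm/d
ETc = Kc × ET₀ = 1.10 × 4.1202 = 4.5322 mm/d
Over 14 days: 4.5322 × 14 = 63.451 mm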